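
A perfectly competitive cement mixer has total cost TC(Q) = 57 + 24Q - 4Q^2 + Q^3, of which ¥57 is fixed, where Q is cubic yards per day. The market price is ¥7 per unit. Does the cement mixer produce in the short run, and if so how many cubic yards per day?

Variable cost is VC = 24Q - 4Q^2 + Q^3, so AVC = VC/Q = 24 - 4Q + Q^2 and MC = dTC/dQ = 24 - 8Q + 3Q^2.
AVC hits its minimum where MC = AVC, at Q = 2, giving min AVC = 24 - 4·2 + 2^2 = ¥20.
Since P = ¥7 < min AVC = ¥20, price fails to cover variable cost at any output.
Best response: produce nothing and absorb the ¥57 fixed cost.

Shut down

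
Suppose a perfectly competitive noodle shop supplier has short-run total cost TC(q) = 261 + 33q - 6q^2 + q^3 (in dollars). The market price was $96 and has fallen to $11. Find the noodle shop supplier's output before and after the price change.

Output falls from 7 to 0 (the firm shuts down)

AVC = 33 - 6q + q^2, minimized at q = 3 where min AVC = $24. MC = 33 - 12q + 3q^2.
At P = $96 ≥ min AVC, set P = MC on the rising branch: q = 7.
At P = $11 < min AVC = $24, price no longer covers variable cost at any output, so the firm shuts down: q = 0.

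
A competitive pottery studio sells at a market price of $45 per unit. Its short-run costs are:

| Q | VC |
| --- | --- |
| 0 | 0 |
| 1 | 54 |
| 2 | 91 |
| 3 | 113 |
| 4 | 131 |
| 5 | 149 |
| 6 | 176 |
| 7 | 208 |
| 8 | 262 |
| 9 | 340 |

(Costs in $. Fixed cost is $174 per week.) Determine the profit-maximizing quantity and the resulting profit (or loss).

Profit at each row (π = 45Q − TC): Q=0: -174; Q=1: -183; Q=2: -175; Q=3: -152; Q=4: -125; Q=5: -98; Q=6: -80; Q=7: -67; Q=8: -76; Q=9: -109.
Profit is maximized at Q = 7. AVC there is 208/7 = $29.71 ≤ P, so producing beats shutting down (which would give -$174).

Q = 7; profit = -$67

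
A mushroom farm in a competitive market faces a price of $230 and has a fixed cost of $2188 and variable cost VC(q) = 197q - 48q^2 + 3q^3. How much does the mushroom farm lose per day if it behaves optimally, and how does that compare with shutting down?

AVC = 197 - 48q + 3q^2 has its minimum $5 at q = 8; price $230 clears that bar, so the firm operates.
With MC = 197 - 96q + 9q^2, P = MC on the upward-sloping part at q* = 11.
TR = 230·11 = 2530. TC = 2188 + 352 = 2540. Profit = 2530 − 2540 = -$10.
That loss of $10 beats the $2188 the firm would lose by shutting down; producing recovers $2178 of fixed cost.

Profit = -$10 at q = 11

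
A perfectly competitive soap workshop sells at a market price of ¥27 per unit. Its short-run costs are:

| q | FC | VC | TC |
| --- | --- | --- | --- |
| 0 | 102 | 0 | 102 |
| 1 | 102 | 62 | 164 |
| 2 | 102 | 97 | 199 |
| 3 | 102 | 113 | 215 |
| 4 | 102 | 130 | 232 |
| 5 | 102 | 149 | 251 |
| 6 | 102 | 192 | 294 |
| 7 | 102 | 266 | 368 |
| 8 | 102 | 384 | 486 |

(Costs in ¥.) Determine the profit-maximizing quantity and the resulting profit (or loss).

q = 0 (shut down); profit = -¥102

Tabulate TR − TC: q=0: -102; q=1: -137; q=2: -145; q=3: -134; q=4: -124; q=5: -116; q=6: -132; q=7: -179; q=8: -270.
Profit is highest at q = 0. Equivalently, the lowest AVC in the table is 149/5 ≈ ¥29.80 at q = 5, and P = ¥27 falls below it — price never covers variable cost, so the firm shuts down and loses only its fixed cost.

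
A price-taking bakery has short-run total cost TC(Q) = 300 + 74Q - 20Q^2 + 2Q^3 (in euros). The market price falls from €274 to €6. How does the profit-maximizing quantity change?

MC = 74 - 40Q + 6Q^2; the shutdown threshold is min AVC = €24 (at Q = 5).
At P = €274 ≥ min AVC, set P = MC on the rising branch: Q = 10.
At P = €6 < min AVC = €24, price no longer covers variable cost at any output, so the firm shuts down: Q = 0.

Output falls from 10 to 0 (the firm shuts down)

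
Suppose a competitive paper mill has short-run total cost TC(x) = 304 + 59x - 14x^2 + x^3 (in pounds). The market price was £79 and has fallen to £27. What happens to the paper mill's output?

Output falls from 10 to 8

MC = 59 - 28x + 3x^2; the shutdown threshold is min AVC = £10 (at x = 7).
At P = £79 ≥ min AVC, set P = MC on the rising branch: x = 10.
At P = £27 ≥ min AVC, set P = MC: x = 8. The firm stays open but cuts output.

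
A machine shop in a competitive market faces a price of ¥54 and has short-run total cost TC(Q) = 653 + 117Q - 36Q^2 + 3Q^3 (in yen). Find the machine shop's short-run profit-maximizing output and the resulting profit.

AVC = 117 - 36Q + 3Q^2; min AVC = ¥9 at Q = 6. Since P = ¥54 ≥ min AVC, the firm produces.
With MC = 117 - 72Q + 9Q^2, P = MC on the upward-sloping part at Q* = 7.
TR = 54·7 = 378. TC = 653 + 84 = 737. Profit = 378 − 737 = -¥359.
By producing, the firm covers all variable cost plus ¥294 of fixed cost; shutting down would lose the full ¥653.

Profit = -¥359 at Q = 7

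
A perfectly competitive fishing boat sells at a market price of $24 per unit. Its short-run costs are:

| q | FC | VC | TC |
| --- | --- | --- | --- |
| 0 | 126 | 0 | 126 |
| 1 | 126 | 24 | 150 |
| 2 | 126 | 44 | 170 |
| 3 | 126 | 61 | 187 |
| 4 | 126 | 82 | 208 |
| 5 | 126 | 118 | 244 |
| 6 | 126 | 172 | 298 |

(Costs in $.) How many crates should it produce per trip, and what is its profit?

q = 4; profit = -$112

Tabulate TR − TC: q=0: -126; q=1: -126; q=2: -122; q=3: -115; q=4: -112; q=5: -124; q=6: -154.
Profit is maximized at q = 4. AVC there is 82/4 = $20.50 ≤ P, so producing beats shutting down (which would give -$126).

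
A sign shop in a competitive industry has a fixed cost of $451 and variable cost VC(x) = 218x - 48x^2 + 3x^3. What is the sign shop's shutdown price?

The firm shuts down when price falls below the minimum of average variable cost. AVC = VC/x = 218 - 48x + 3x^2.
dAVC/dx = -48 + 6x = 0 gives x = 8. min AVC = 218 - 48·8 + 3·8^2 = 26.
The firm shuts down for any P below $26.

$26 per unit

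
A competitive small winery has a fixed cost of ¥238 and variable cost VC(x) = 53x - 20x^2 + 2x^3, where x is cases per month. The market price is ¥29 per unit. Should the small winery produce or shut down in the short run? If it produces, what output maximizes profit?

Produce at x = 6

Strip out fixed cost: VC = 53x - 20x^2 + 2x^3. Then AVC = 53 - 20x + 2x^2 and MC = 53 - 40x + 6x^2.
The AVC parabola has its vertex at x = 20/4 = 5, where AVC = 53 - 20·5 + 2·5^2 = ¥3.
Since P = ¥29 ≥ min AVC = ¥3, price covers variable cost and the firm should produce.
Set P = MC: 29 = 53 - 40x + 6x^2 → 24 - 40x + 6x^2 = 0. The roots are x = 2/3 and x = 6; the profit-maximizing output is on the rising part of MC, so x* = 6.
Check: AVC at x = 6 is ¥5 ≤ P, so revenue covers variable cost.
Profit = P·x − TC = 29·6 − 268 = -¥94, a loss, but smaller than the ¥238 fixed cost the firm would lose by shutting down.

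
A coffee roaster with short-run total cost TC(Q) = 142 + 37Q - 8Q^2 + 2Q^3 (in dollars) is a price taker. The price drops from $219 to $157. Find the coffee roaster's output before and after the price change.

Output falls from 7 to 6

AVC = 37 - 8Q + 2Q^2, minimized at Q = 2 where min AVC = $29. MC = 37 - 16Q + 6Q^2.
With P = $219 above the shutdown price, P = MC gives Q = 7.
At P = $157 ≥ min AVC, set P = MC: Q = 6. The firm stays open but cuts output.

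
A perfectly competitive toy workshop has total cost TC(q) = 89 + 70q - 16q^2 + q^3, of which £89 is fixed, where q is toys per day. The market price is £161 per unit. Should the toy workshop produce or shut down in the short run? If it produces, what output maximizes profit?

Produce at q = 13

From TC, MC = TC'(q) = 70 - 32q + 3q^2 and AVC = VC/q = 70 - 16q + q^2.
AVC hits its minimum where MC = AVC, at q = 8, giving min AVC = 70 - 16·8 + 8^2 = £6.
Since P = £161 ≥ min AVC = £6, price covers variable cost and the firm should produce.
Solving P = MC: -91 - 32q + 3q^2 = 0 ⇒ q = -7/3 or 13. On the upward-sloping branch, q* = 13.
Check: AVC at q = 13 is £31 ≤ P, so revenue covers variable cost.
Profit = P·q − TC = 161·13 − 492 = £1601.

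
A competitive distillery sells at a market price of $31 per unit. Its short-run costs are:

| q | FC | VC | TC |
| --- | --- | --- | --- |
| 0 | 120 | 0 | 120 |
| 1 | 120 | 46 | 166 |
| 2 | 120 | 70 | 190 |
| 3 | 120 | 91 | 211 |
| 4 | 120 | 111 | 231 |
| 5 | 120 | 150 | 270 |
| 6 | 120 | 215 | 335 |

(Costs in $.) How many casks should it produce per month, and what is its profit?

Tabulate TR − TC: q=0: -120; q=1: -135; q=2: -128; q=3: -118; q=4: -107; q=5: -115; q=6: -149.
Profit is maximized at q = 4. AVC there is 111/4 = $27.75 ≤ P, so producing beats shutting down (which would give -$120).

q = 4; profit = -$107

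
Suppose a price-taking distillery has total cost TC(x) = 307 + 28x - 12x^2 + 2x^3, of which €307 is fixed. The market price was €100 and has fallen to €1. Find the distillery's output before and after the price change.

AVC = 28 - 12x + 2x^2, minimized at x = 3 where min AVC = €10. MC = 28 - 24x + 6x^2.
With P = €100 above the shutdown price, P = MC gives x = 6.
At P = €1 < min AVC = €10, price no longer covers variable cost at any output, so the firm shuts down: x = 0.

Output falls from 6 to 0 (the firm shuts down)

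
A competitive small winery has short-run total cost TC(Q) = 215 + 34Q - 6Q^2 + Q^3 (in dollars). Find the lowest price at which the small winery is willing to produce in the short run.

The shutdown price is the minimum of AVC. VC = 34Q - 6Q^2 + Q^3, so AVC = 34 - 6Q + Q^2.
At the minimum of AVC, MC = AVC. MC = 34 - 12Q + 3Q^2; setting MC = AVC gives 2Q^2 - 6Q = 0, so Q = 3. min AVC = 25.
For P < $25 the firm produces nothing.

$25 per unit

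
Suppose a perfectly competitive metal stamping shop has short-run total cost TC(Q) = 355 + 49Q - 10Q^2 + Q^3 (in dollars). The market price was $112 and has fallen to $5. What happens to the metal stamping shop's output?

AVC = 49 - 10Q + Q^2, minimized at Q = 5 where min AVC = $24. MC = 49 - 20Q + 3Q^2.
With P = $112 above the shutdown price, P = MC gives Q = 9.
At P = $5 < min AVC = $24, price no longer covers variable cost at any output, so the firm shuts down: Q = 0.

Output falls from 9 to 0 (the firm shuts down)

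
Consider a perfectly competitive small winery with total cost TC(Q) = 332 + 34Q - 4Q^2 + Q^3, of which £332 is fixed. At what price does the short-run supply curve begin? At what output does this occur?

The firm shuts down when price falls below the minimum of average variable cost. AVC = VC/Q = 34 - 4Q + Q^2.
dAVC/dQ = -4 + 2Q = 0 gives Q = 2. min AVC = 34 - 4·2 + 2^2 = 30.
For P < £30 the firm produces nothing.

£30 per unit, at Q = 2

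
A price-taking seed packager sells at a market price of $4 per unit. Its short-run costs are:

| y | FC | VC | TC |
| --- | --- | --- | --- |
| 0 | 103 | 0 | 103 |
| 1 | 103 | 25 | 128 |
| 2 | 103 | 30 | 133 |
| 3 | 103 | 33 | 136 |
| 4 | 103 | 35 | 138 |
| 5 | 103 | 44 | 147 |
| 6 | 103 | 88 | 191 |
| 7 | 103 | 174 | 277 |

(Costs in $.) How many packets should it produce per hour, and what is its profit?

y = 0 (shut down); profit = -$103

Tabulate TR − TC: y=0: -103; y=1: -124; y=2: -125; y=3: -124; y=4: -122; y=5: -127; y=6: -167; y=7: -249.
Profit is highest at y = 0. Equivalently, the lowest AVC in the table is 35/4 ≈ $8.75 at y = 4, and P = $4 falls below it — price never covers variable cost, so the firm shuts down and loses only its fixed cost.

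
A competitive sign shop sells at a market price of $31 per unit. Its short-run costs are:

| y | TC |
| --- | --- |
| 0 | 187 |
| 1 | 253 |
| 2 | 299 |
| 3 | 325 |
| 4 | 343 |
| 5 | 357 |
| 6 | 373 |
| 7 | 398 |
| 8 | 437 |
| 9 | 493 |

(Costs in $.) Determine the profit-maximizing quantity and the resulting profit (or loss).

Compute π = P·y − TC at each output: y=0: -187; y=1: -222; y=2: -237; y=3: -232; y=4: -219; y=5: -202; y=6: -187; y=7: -181; y=8: -189; y=9: -214.
Profit is maximized at y = 7. AVC there is 211/7 = $30.14 ≤ P, so producing beats shutting down (which would give -$187).

y = 7; profit = -$181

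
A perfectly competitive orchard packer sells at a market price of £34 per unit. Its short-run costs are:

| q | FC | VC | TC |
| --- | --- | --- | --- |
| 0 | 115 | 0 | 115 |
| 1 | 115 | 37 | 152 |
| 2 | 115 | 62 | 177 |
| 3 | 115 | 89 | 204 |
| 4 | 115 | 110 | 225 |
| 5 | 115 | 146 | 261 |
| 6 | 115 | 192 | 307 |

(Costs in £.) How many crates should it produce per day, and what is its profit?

Tabulate TR − TC: q=0: -115; q=1: -118; q=2: -109; q=3: -102; q=4: -89; q=5: -91; q=6: -103.
Profit is maximized at q = 4. AVC there is 110/4 = £27.50 ≤ P, so producing beats shutting down (which would give -£115).

q = 4; profit = -£89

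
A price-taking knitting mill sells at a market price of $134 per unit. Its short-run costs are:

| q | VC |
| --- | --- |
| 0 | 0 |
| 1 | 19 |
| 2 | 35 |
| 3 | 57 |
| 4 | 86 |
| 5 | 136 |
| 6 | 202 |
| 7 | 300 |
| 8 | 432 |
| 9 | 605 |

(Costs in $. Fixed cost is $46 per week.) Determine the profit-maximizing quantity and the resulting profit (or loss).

q = 8; profit = $594

Profit at each row (π = 134q − TC): q=0: -46; q=1: 69; q=2: 187; q=3: 299; q=4: 404; q=5: 488; q=6: 556; q=7: 592; q=8: 594; q=9: 555.
Profit is maximized at q = 8. AVC there is 432/8 = $54 ≤ P, so producing beats shutting down (which would give -$46).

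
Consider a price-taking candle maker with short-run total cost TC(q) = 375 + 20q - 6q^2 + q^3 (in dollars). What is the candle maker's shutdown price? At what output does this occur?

$11 per unit, at q = 3

Short-run supply begins at min AVC. From VC = 20q - 6q^2 + q^3, AVC = 20 - 6q + q^2.
At the minimum of AVC, MC = AVC. MC = 20 - 12q + 3q^2; setting MC = AVC gives 2q^2 - 6q = 0, so q = 3. min AVC = 11.
For P < $11 the firm produces nothing.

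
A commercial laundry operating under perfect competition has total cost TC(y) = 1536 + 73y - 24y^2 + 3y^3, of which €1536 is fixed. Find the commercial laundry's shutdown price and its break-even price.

Shutdown price = min AVC. AVC = 73 - 24y + 3y^2, with vertex at y = 4 and minimum €25.
ATC = 1536/y + 73 - 24y + 3y^2. Setting dATC/dy = −1536/y^2 − 24 + 6y = 0 gives y = 8 (since 6·8^3 − 24·8^2 = 1536).
min ATC = 1536/8 + 73 − 24·8 + 3·8^2 = €265. That is the break-even price.
Between these two prices the firm operates at a loss; above €265 it earns a profit.

Shutdown price = €25; break-even price = €265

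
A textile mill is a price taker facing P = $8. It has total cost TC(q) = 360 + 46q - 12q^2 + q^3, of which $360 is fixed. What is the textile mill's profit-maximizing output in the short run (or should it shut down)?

Strip out fixed cost: VC = 46q - 12q^2 + q^3. Then AVC = 46 - 12q + q^2 and MC = 46 - 24q + 3q^2.
AVC is minimized where dAVC/dq = -12 + 2q = 0, at q = 6; min AVC = 46 - 12·6 + 6^2 = $10.
Since P = $8 < min AVC = $10, price fails to cover variable cost at any output.
The firm minimizes its loss by shutting down and losing only its fixed cost of $360.

Shut down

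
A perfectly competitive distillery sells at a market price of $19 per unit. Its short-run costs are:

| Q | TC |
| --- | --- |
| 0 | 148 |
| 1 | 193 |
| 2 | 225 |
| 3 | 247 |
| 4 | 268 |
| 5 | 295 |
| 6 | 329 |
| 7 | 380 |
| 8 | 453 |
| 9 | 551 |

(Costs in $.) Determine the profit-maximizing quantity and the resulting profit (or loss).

Q = 0 (shut down); profit = -$148

Tabulate TR − TC: Q=0: -148; Q=1: -174; Q=2: -187; Q=3: -190; Q=4: -192; Q=5: -200; Q=6: -215; Q=7: -247; Q=8: -301; Q=9: -380.
Profit is highest at Q = 0. Equivalently, the lowest AVC in the table is 147/5 ≈ $29.40 at Q = 5, and P = $19 falls below it — price never covers variable cost, so the firm shuts down and loses only its fixed cost.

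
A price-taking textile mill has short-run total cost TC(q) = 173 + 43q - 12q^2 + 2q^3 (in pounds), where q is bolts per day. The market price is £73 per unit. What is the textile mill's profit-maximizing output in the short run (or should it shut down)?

From TC, MC = TC'(q) = 43 - 24q + 6q^2 and AVC = VC/q = 43 - 12q + 2q^2.
The AVC parabola has its vertex at q = 12/4 = 3, where AVC = 43 - 12·3 + 2·3^2 = £25.
Since P = £73 ≥ min AVC = £25, price covers variable cost and the firm should produce.
P = MC gives -30 - 24q + 6q^2 = 0, with roots -1 and 5. Take the larger (rising MC): q* = 5.
Check: AVC at q = 5 is £33 ≤ P, so revenue covers variable cost.
Profit = P·q − TC = 73·5 − 338 = £27.

Produce at q = 5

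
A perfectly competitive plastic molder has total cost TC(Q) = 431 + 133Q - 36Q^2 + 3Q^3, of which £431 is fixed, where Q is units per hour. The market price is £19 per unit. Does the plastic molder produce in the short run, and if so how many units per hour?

Shut down

Variable cost is VC = 133Q - 36Q^2 + 3Q^3, so AVC = VC/Q = 133 - 36Q + 3Q^2 and MC = dTC/dQ = 133 - 72Q + 9Q^2.
AVC hits its minimum where MC = AVC, at Q = 6, giving min AVC = 133 - 36·6 + 3·6^2 = £25.
P = £19 lies below min AVC = £25; no output level covers variable cost.
Best response: produce nothing and absorb the £431 fixed cost.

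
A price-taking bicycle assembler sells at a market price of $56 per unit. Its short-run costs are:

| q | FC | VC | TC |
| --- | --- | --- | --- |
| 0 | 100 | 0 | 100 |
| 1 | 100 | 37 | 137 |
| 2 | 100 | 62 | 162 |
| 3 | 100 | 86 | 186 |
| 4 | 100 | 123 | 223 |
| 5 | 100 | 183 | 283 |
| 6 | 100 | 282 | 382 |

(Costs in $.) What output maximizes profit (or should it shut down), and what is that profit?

q = 4; profit = $1

Compute π = P·q − TC at each output: q=0: -100; q=1: -81; q=2: -50; q=3: -18; q=4: 1; q=5: -3; q=6: -46.
Profit is maximized at q = 4. AVC there is 123/4 = $30.75 ≤ P, so producing beats shutting down (which would give -$100).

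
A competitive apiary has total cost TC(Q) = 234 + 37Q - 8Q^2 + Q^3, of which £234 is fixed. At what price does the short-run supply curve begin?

The firm shuts down when price falls below the minimum of average variable cost. AVC = VC/Q = 37 - 8Q + Q^2.
dAVC/dQ = -8 + 2Q = 0 gives Q = 4. min AVC = 37 - 8·4 + 4^2 = 21.
The firm shuts down for any P below £21.

£21 per unit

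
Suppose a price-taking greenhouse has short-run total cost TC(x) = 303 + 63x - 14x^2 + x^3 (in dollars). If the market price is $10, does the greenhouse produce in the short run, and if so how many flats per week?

Shut down

Variable cost is VC = 63x - 14x^2 + x^3, so AVC = VC/x = 63 - 14x + x^2 and MC = dTC/dx = 63 - 28x + 3x^2.
AVC hits its minimum where MC = AVC, at x = 7, giving min AVC = 63 - 14·7 + 7^2 = $14.
P = $10 lies below min AVC = $14; no output level covers variable cost.
Best response: produce nothing and absorb the $303 fixed cost.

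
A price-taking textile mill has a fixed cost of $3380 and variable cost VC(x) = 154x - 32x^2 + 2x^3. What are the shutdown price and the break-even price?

Shutdown price = $26; break-even price = $336

Shutdown price = min AVC. AVC = 154 - 32x + 2x^2, with vertex at x = 8 and minimum $26.
ATC = 3380/x + 154 - 32x + 2x^2. Setting dATC/dx = −3380/x^2 − 32 + 4x = 0 gives x = 13 (since 4·13^3 − 32·13^2 = 3380).
min ATC = 3380/13 + 154 − 32·13 + 2·13^2 = $336. That is the break-even price.
For $26 ≤ P < $336 the firm produces at a loss; below $26 it shuts down.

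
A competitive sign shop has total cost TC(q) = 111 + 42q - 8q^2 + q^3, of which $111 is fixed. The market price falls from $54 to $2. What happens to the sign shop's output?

Output falls from 6 to 0 (the firm shuts down)

AVC = 42 - 8q + q^2, minimized at q = 4 where min AVC = $26. MC = 42 - 16q + 3q^2.
With P = $54 above the shutdown price, P = MC gives q = 6.
At P = $2 < min AVC = $26, price no longer covers variable cost at any output, so the firm shuts down: q = 0.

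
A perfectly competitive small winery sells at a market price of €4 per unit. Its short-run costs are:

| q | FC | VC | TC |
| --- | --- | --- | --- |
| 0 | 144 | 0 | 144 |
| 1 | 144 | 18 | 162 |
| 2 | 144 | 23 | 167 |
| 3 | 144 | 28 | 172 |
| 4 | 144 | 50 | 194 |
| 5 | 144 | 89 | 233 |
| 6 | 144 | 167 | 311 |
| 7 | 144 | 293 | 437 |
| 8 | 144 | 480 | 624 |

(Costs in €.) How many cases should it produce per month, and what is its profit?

q = 0 (shut down); profit = -€144

Compute π = P·q − TC at each output: q=0: -144; q=1: -158; q=2: -159; q=3: -160; q=4: -178; q=5: -213; q=6: -287; q=7: -409; q=8: -592.
Profit is highest at q = 0. Equivalently, the lowest AVC in the table is 28/3 ≈ €9.33 at q = 3, and P = €4 falls below it — price never covers variable cost, so the firm shuts down and loses only its fixed cost.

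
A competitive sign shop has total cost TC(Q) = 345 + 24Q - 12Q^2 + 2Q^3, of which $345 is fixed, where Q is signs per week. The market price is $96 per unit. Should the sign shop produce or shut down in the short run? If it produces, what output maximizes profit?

Variable cost is VC = 24Q - 12Q^2 + 2Q^3, so AVC = VC/Q = 24 - 12Q + 2Q^2 and MC = dTC/dQ = 24 - 24Q + 6Q^2.
The AVC parabola has its vertex at Q = 12/4 = 3, where AVC = 24 - 12·3 + 2·3^2 = $6.
Since P = $96 ≥ min AVC = $6, price covers variable cost and the firm should produce.
Set P = MC: 96 = 24 - 24Q + 6Q^2 → -72 - 24Q + 6Q^2 = 0. The roots are Q = -2 and Q = 6; the profit-maximizing output is on the rising part of MC, so Q* = 6.
Check: AVC at Q = 6 is $24 ≤ P, so revenue covers variable cost.
Profit = P·Q − TC = 96·6 − 489 = $87.

Produce at Q = 6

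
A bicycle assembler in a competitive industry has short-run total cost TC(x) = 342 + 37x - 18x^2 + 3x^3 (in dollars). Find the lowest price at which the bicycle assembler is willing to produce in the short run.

Short-run supply begins at min AVC. From VC = 37x - 18x^2 + 3x^3, AVC = 37 - 18x + 3x^2.
At the minimum of AVC, MC = AVC. MC = 37 - 36x + 9x^2; setting MC = AVC gives 6x^2 - 18x = 0, so x = 3. min AVC = 10.
So the shutdown price is $10.

$10 per unit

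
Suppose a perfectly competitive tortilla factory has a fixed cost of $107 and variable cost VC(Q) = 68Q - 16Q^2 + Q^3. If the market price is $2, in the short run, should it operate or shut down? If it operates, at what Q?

Shut down

Variable cost is VC = 68Q - 16Q^2 + Q^3, so AVC = VC/Q = 68 - 16Q + Q^2 and MC = dTC/dQ = 68 - 32Q + 3Q^2.
The AVC parabola has its vertex at Q = 16/2 = 8, where AVC = 68 - 16·8 + 8^2 = $4.
P = $2 lies below min AVC = $4; no output level covers variable cost.
Best response: produce nothing and absorb the $107 fixed cost.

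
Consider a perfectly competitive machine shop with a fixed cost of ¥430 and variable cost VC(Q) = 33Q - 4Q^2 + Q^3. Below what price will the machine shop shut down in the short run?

The firm shuts down when price falls below the minimum of average variable cost. AVC = VC/Q = 33 - 4Q + Q^2.
At the minimum of AVC, MC = AVC. MC = 33 - 8Q + 3Q^2; setting MC = AVC gives 2Q^2 - 4Q = 0, so Q = 2. min AVC = 29.
So the shutdown price is ¥29.

¥29 per unit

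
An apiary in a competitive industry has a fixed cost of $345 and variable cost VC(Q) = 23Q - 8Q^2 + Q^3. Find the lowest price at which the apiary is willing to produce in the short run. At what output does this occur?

$7 per unit, at Q = 4

The shutdown price is the minimum of AVC. VC = 23Q - 8Q^2 + Q^3, so AVC = 23 - 8Q + Q^2.
At the minimum of AVC, MC = AVC. MC = 23 - 16Q + 3Q^2; setting MC = AVC gives 2Q^2 - 8Q = 0, so Q = 4. min AVC = 7.
So the shutdown price is $7.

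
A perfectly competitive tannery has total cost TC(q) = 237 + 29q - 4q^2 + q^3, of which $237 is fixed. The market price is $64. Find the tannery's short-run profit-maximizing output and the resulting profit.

Profit = -$87 at q = 5

AVC = 29 - 4q + q^2 has its minimum $25 at q = 2; price $64 clears that bar, so the firm operates.
With MC = 29 - 8q + 3q^2, P = MC on the upward-sloping part at q* = 5.
TR = 64·5 = 320. TC = 237 + 170 = 407. Profit = 320 − 407 = -$87.
By producing, the firm covers all variable cost plus $150 of fixed cost; shutting down would lose the full $237.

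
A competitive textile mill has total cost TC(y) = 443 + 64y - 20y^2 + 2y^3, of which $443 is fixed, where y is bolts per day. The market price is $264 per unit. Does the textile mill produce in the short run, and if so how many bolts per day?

Variable cost is VC = 64y - 20y^2 + 2y^3, so AVC = VC/y = 64 - 20y + 2y^2 and MC = dTC/dy = 64 - 40y + 6y^2.
AVC is minimized where dAVC/dy = -20 + 4y = 0, at y = 5; min AVC = 64 - 20·5 + 2·5^2 = $14.
Since P = $264 ≥ min AVC = $14, price covers variable cost and the firm should produce.
Solving P = MC: -200 - 40y + 6y^2 = 0 ⇒ y = -10/3 or 10. On the upward-sloping branch, y* = 10.
Check: AVC at y = 10 is $64 ≤ P, so revenue covers variable cost.
Profit = P·y − TC = 264·10 − 1083 = $1557.

Produce at y = 10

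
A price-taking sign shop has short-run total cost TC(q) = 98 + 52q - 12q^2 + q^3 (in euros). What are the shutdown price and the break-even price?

AVC = 52 - 12q + q^2; minimized at q = 6, giving min AVC = €16. That is the shutdown price.
ATC = 98/q + 52 - 12q + q^2. Setting dATC/dq = −98/q^2 − 12 + 2q = 0 gives q = 7 (since 2·7^3 − 12·7^2 = 98).
min ATC = 98/7 + 52 − 12·7 + 7^2 = €31. That is the break-even price.
Between these two prices the firm operates at a loss; above €31 it earns a profit.

Shutdown price = €16; break-even price = €31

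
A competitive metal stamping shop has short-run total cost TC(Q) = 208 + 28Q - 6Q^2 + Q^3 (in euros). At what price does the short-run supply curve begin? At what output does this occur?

Short-run supply begins at min AVC. From VC = 28Q - 6Q^2 + Q^3, AVC = 28 - 6Q + Q^2.
dAVC/dQ = -6 + 2Q = 0 gives Q = 3. min AVC = 28 - 6·3 + 3^2 = 19.
The firm shuts down for any P below €19.

€19 per unit, at Q = 3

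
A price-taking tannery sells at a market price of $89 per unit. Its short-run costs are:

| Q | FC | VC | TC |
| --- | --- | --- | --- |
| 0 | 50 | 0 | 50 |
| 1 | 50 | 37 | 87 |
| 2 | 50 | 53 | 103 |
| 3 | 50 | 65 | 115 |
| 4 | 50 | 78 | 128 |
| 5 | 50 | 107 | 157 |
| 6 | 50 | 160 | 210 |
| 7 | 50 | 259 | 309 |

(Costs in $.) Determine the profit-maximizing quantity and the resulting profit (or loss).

Q = 6; profit = $324

Tabulate TR − TC: Q=0: -50; Q=1: 2; Q=2: 75; Q=3: 152; Q=4: 228; Q=5: 288; Q=6: 324; Q=7: 314.
Profit is maximized at Q = 6. AVC there is 160/6 = $26.67 ≤ P, so producing beats shutting down (which would give -$50).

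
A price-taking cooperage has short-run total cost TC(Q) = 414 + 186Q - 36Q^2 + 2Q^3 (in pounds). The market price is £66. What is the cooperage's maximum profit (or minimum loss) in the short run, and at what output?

Profit = -£14 at Q = 10

AVC = 186 - 36Q + 2Q^2 has its minimum £24 at Q = 9; price £66 clears that bar, so the firm operates.
MC = 186 - 72Q + 6Q^2. Setting P = MC and taking the root on the rising branch gives Q* = 10.
TR = 66·10 = 660. TC = 414 + 260 = 674. Profit = 660 − 674 = -£14.
By producing, the firm covers all variable cost plus £400 of fixed cost; shutting down would lose the full £414.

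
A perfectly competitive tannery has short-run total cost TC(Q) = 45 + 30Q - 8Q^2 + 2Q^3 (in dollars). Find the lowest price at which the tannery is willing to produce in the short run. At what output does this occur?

Short-run supply begins at min AVC. From VC = 30Q - 8Q^2 + 2Q^3, AVC = 30 - 8Q + 2Q^2.
At the minimum of AVC, MC = AVC. MC = 30 - 16Q + 6Q^2; setting MC = AVC gives 4Q^2 - 8Q = 0, so Q = 2. min AVC = 22.
The firm shuts down for any P below $22.

$22 per unit, at Q = 2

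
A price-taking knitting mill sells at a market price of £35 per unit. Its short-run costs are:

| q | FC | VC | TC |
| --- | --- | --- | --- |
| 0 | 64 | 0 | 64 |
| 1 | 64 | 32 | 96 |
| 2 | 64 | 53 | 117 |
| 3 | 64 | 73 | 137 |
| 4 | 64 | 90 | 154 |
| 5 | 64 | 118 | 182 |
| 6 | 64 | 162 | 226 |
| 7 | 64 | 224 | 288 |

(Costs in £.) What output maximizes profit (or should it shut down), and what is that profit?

Profit at each row (π = 35q − TC): q=0: -64; q=1: -61; q=2: -47; q=3: -32; q=4: -14; q=5: -7; q=6: -16; q=7: -43.
Profit is maximized at q = 5. AVC there is 118/5 = £23.60 ≤ P, so producing beats shutting down (which would give -£64).

q = 5; profit = -£7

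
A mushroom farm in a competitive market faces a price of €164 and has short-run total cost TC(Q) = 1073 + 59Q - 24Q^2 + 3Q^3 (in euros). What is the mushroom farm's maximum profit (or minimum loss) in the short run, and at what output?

Profit = -€191 at Q = 7

AVC = 59 - 24Q + 3Q^2; min AVC = €11 at Q = 4. Since P = €164 ≥ min AVC, the firm produces.
With MC = 59 - 48Q + 9Q^2, P = MC on the upward-sloping part at Q* = 7.
TR = 164·7 = 1148. TC = 1073 + 266 = 1339. Profit = 1148 − 1339 = -€191.
By producing, the firm covers all variable cost plus €882 of fixed cost; shutting down would lose the full €1073.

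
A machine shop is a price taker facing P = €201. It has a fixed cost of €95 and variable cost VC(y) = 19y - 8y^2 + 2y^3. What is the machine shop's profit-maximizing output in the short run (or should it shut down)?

Strip out fixed cost: VC = 19y - 8y^2 + 2y^3. Then AVC = 19 - 8y + 2y^2 and MC = 19 - 16y + 6y^2.
AVC is minimized where dAVC/dy = -8 + 4y = 0, at y = 2; min AVC = 19 - 8·2 + 2·2^2 = €11.
P = €201 exceeds min AVC = €11, so the firm stays open.
Set P = MC: 201 = 19 - 16y + 6y^2 → -182 - 16y + 6y^2 = 0. The roots are y = -13/3 and y = 7; the profit-maximizing output is on the rising part of MC, so y* = 7.
Check: AVC at y = 7 is €61 ≤ P, so revenue covers variable cost.
Profit = P·y − TC = 201·7 − 522 = €885.

Produce at y = 7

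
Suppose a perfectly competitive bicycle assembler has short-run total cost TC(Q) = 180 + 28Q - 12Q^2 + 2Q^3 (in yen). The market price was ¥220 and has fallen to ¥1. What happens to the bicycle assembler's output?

AVC = 28 - 12Q + 2Q^2, minimized at Q = 3 where min AVC = ¥10. MC = 28 - 24Q + 6Q^2.
At P = ¥220 ≥ min AVC, set P = MC on the rising branch: Q = 8.
At P = ¥1 < min AVC = ¥10, price no longer covers variable cost at any output, so the firm shuts down: Q = 0.

Output falls from 8 to 0 (the firm shuts down)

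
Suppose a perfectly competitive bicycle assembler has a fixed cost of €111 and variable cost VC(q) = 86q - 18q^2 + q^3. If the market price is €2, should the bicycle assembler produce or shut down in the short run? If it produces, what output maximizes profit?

Shut down

Strip out fixed cost: VC = 86q - 18q^2 + q^3. Then AVC = 86 - 18q + q^2 and MC = 86 - 36q + 3q^2.
AVC is minimized where dAVC/dq = -18 + 2q = 0, at q = 9; min AVC = 86 - 18·9 + 9^2 = €5.
P = €2 lies below min AVC = €5; no output level covers variable cost.
The firm minimizes its loss by shutting down and losing only its fixed cost of €111.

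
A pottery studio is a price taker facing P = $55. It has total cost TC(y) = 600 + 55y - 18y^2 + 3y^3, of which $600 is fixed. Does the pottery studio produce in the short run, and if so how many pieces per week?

Produce at y = 4

Variable cost is VC = 55y - 18y^2 + 3y^3, so AVC = VC/y = 55 - 18y + 3y^2 and MC = dTC/dy = 55 - 36y + 9y^2.
AVC hits its minimum where MC = AVC, at y = 3, giving min AVC = 55 - 18·3 + 3·3^2 = $28.
P = $55 exceeds min AVC = $28, so the firm stays open.
Set P = MC: 55 = 55 - 36y + 9y^2 → -36y + 9y^2 = 0. The roots are y = 0 and y = 4; the profit-maximizing output is on the rising part of MC, so y* = 4.
Check: AVC at y = 4 is $31 ≤ P, so revenue covers variable cost.
Profit = P·y − TC = 55·4 − 724 = -$504, a loss, but smaller than the $600 fixed cost the firm would lose by shutting down.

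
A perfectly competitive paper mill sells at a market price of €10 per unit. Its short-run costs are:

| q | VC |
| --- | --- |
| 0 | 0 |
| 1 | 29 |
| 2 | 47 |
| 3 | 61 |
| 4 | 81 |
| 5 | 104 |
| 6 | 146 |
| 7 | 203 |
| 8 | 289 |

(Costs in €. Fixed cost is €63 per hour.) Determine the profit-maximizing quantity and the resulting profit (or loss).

Compute π = P·q − TC at each output: q=0: -63; q=1: -82; q=2: -90; q=3: -94; q=4: -104; q=5: -117; q=6: -149; q=7: -196; q=8: -272.
Profit is highest at q = 0. Equivalently, the lowest AVC in the table is 81/4 ≈ €20.25 at q = 4, and P = €10 falls below it — price never covers variable cost, so the firm shuts down and loses only its fixed cost.

q = 0 (shut down); profit = -€63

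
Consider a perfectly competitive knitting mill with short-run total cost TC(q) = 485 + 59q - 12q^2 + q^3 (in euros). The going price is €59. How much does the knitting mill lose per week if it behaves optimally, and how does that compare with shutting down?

AVC = 59 - 12q + q^2 has its minimum €23 at q = 6; price €59 clears that bar, so the firm operates.
With MC = 59 - 24q + 3q^2, P = MC on the upward-sloping part at q* = 8.
TR = 59·8 = 472. TC = 485 + 216 = 701. Profit = 472 − 701 = -€229.
Shutting down would mean losing the fixed cost of €485, so operating at a loss of €229 is better by €256.

Profit = -€229 at q = 8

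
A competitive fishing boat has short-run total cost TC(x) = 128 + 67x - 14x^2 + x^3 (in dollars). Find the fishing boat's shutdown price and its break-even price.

Shutdown price = $18; break-even price = $35

Shutdown price = min AVC. AVC = 67 - 14x + x^2, with vertex at x = 7 and minimum $18.
ATC = 128/x + 67 - 14x + x^2. Setting dATC/dx = −128/x^2 − 14 + 2x = 0 gives x = 8 (since 2·8^3 − 14·8^2 = 128).
min ATC = 128/8 + 67 − 14·8 + 8^2 = $35. That is the break-even price.
Between these two prices the firm operates at a loss; above $35 it earns a profit.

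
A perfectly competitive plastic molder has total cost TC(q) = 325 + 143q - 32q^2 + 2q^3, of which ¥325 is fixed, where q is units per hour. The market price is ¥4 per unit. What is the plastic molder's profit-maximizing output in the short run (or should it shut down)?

From TC, MC = TC'(q) = 143 - 64q + 6q^2 and AVC = VC/q = 143 - 32q + 2q^2.
AVC is minimized where dAVC/dq = -32 + 4q = 0, at q = 8; min AVC = 143 - 32·8 + 2·8^2 = ¥15.
Since P = ¥4 < min AVC = ¥15, price fails to cover variable cost at any output.
Shutting down limits the loss to fixed cost, ¥325.

Shut down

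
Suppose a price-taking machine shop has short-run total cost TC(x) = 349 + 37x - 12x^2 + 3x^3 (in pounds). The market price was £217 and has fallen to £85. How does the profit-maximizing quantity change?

Output falls from 6 to 4

MC = 37 - 24x + 9x^2; the shutdown threshold is min AVC = £25 (at x = 2).
At P = £217 ≥ min AVC, set P = MC on the rising branch: x = 6.
At P = £85 ≥ min AVC, set P = MC: x = 4. The firm stays open but cuts output.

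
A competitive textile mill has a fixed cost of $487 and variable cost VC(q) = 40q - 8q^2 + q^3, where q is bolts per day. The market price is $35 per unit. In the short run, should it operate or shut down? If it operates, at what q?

Produce at q = 5

Variable cost is VC = 40q - 8q^2 + q^3, so AVC = VC/q = 40 - 8q + q^2 and MC = dTC/dq = 40 - 16q + 3q^2.
AVC is minimized where dAVC/dq = -8 + 2q = 0, at q = 4; min AVC = 40 - 8·4 + 4^2 = $24.
P = $35 exceeds min AVC = $24, so the firm stays open.
Solving P = MC: 5 - 16q + 3q^2 = 0 ⇒ q = 1/3 or 5. On the upward-sloping branch, q* = 5.
Check: AVC at q = 5 is $25 ≤ P, so revenue covers variable cost.
Profit = P·q − TC = 35·5 − 612 = -$437, a loss, but smaller than the $487 fixed cost the firm would lose by shutting down.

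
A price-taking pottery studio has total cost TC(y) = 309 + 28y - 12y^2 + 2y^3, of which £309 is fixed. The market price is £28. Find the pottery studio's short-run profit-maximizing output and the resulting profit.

Profit = -£245 at y = 4

AVC = 28 - 12y + 2y^2; min AVC = £10 at y = 3. Since P = £28 ≥ min AVC, the firm produces.
With MC = 28 - 24y + 6y^2, P = MC on the upward-sloping part at y* = 4.
TR = 28·4 = 112. TC = 309 + 48 = 357. Profit = 112 − 357 = -£245.
By producing, the firm covers all variable cost plus £64 of fixed cost; shutting down would lose the full £309.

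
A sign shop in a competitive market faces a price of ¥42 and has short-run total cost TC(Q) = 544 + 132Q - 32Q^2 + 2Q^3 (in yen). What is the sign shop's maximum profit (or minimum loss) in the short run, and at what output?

Profit = -¥220 at Q = 9

AVC = 132 - 32Q + 2Q^2 has its minimum ¥4 at Q = 8; price ¥42 clears that bar, so the firm operates.
MC = 132 - 64Q + 6Q^2. Setting P = MC and taking the root on the rising branch gives Q* = 9.
TR = 42·9 = 378. TC = 544 + 54 = 598. Profit = 378 − 598 = -¥220.
That loss of ¥220 beats the ¥544 the firm would lose by shutting down; producing recovers ¥324 of fixed cost.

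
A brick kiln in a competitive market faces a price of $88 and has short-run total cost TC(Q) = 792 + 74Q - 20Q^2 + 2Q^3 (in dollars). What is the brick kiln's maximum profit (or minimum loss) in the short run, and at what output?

AVC = 74 - 20Q + 2Q^2; min AVC = $24 at Q = 5. Since P = $88 ≥ min AVC, the firm produces.
With MC = 74 - 40Q + 6Q^2, P = MC on the upward-sloping part at Q* = 7.
TR = 88·7 = 616. TC = 792 + 224 = 1016. Profit = 616 − 1016 = -$400.
By producing, the firm covers all variable cost plus $392 of fixed cost; shutting down would lose the full $792.

Profit = -$400 at Q = 7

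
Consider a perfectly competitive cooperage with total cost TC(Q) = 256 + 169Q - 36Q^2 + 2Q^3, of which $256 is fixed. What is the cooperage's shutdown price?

The shutdown price is the minimum of AVC. VC = 169Q - 36Q^2 + 2Q^3, so AVC = 169 - 36Q + 2Q^2.
dAVC/dQ = -36 + 4Q = 0 gives Q = 9. min AVC = 169 - 36·9 + 2·9^2 = 7.
So the shutdown price is $7.

$7 per unit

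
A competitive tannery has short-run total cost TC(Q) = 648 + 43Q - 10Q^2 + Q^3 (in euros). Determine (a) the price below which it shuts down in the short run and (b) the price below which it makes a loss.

Shutdown price = min AVC. AVC = 43 - 10Q + Q^2, with vertex at Q = 5 and minimum €18.
ATC = 648/Q + 43 - 10Q + Q^2. Setting dATC/dQ = −648/Q^2 − 10 + 2Q = 0 gives Q = 9 (since 2·9^3 − 10·9^2 = 648).
min ATC = 648/9 + 43 − 10·9 + 9^2 = €106. That is the break-even price.
For €18 ≤ P < €106 the firm produces at a loss; below €18 it shuts down.

Shutdown price = €18; break-even price = €106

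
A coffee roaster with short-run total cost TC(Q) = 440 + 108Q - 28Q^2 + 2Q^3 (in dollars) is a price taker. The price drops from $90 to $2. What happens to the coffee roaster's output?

MC = 108 - 56Q + 6Q^2; the shutdown threshold is min AVC = $10 (at Q = 7).
At P = $90 ≥ min AVC, set P = MC on the rising branch: Q = 9.
At P = $2 < min AVC = $10, price no longer covers variable cost at any output, so the firm shuts down: Q = 0.

Output falls from 9 to 0 (the firm shuts down)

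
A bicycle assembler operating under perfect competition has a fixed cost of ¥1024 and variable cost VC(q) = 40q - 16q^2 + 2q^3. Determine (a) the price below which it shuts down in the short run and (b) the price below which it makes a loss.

AVC = 40 - 16q + 2q^2; minimized at q = 4, giving min AVC = ¥8. That is the shutdown price.
ATC = 1024/q + 40 - 16q + 2q^2. Setting dATC/dq = −1024/q^2 − 16 + 4q = 0 gives q = 8 (since 4·8^3 − 16·8^2 = 1024).
min ATC = 1024/8 + 40 − 16·8 + 2·8^2 = ¥168. That is the break-even price.
For ¥8 ≤ P < ¥168 the firm produces at a loss; below ¥8 it shuts down.

Shutdown price = ¥8; break-even price = ¥168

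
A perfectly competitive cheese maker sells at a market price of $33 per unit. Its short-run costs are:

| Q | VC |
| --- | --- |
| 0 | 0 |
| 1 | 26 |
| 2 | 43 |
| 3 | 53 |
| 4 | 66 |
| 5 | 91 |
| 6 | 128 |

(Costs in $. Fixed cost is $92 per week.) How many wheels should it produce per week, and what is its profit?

Compute π = P·Q − TC at each output: Q=0: -92; Q=1: -85; Q=2: -69; Q=3: -46; Q=4: -26; Q=5: -18; Q=6: -22.
Profit is maximized at Q = 5. AVC there is 91/5 = $18.20 ≤ P, so producing beats shutting down (which would give -$92).

Q = 5; profit = -$18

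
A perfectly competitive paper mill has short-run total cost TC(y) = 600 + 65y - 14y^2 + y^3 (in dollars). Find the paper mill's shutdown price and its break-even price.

Shutdown price = $16; break-even price = $85

AVC = 65 - 14y + y^2; minimized at y = 7, giving min AVC = $16. That is the shutdown price.
ATC = 600/y + 65 - 14y + y^2. Setting dATC/dy = −600/y^2 − 14 + 2y = 0 gives y = 10 (since 2·10^3 − 14·10^2 = 600).
min ATC = 600/10 + 65 − 14·10 + 10^2 = $85. That is the break-even price.
Between these two prices the firm operates at a loss; above $85 it earns a profit.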